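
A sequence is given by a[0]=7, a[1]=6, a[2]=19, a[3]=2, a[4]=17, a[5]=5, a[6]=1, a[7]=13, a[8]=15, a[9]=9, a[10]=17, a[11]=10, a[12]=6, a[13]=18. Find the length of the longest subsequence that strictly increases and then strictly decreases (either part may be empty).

7

inc[i] = longest strictly increasing subsequence ending at i; dec[i] = longest strictly decreasing subsequence starting at i:
i:      0  1  2  3  4  5  6  7  8  9 10 11 12 13
a[i]:   7  6 19  2 17  5  1 13 15  9 17 10  6 18
inc:    1  1  2  1  2  2  1  3  4  3  5  4  3  6
dec:    4  3  5  2  4  2  1  3  3  2  3  2  1  1
Best peak at i=10 (value 17): inc=5, dec=3, length 5+3−1 = 7.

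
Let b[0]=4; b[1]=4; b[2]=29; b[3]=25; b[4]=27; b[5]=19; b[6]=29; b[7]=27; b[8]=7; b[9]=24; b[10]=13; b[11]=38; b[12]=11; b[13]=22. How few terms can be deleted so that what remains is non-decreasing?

8

Fewest deletions = n − (longest non-decreasing subsequence).
i:      0  1  2  3  4  5  6  7  8  9 10 11 12 13
b[i]:   4  4 29 25 27 19 29 27  7 24 13 38 11 22
dp:     1  2  3  3  4  3  5  5  3  4  4  6  4  5
max dp = 6, so deletions = 14 − 6 = 8.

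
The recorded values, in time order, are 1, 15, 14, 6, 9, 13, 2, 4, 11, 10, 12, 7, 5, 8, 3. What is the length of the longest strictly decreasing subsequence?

8

Let dp[i] be the longest strictly decreasing subsequence ending at i:
i:      1  2  3  4  5  6  7  8  9 10 11 12 13 14 15
a[i]:   1 15 14  6  9 13  2  4 11 10 12  7  5  8  3
dp:     1  1  2  3  3  3  4  4  4  5  4  6  7  6  8
Maximum is 8.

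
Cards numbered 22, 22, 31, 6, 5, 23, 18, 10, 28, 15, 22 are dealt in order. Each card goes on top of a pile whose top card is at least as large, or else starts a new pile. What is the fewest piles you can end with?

The minimum number of non-increasing subsequences covering a sequence equals the length of its longest strictly increasing subsequence.
LIS length is 4 (e.g. 6, 10, 15, 22), so 4 piles are needed.

4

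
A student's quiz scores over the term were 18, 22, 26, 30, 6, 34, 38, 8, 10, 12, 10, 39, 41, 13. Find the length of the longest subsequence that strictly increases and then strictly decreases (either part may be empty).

inc[i] = longest strictly increasing subsequence ending at i; dec[i] = longest strictly decreasing subsequence starting at i:
i:      1  2  3  4  5  6  7  8  9 10 11 12 13 14
a[i]:  18 22 26 30  6 34 38  8 10 12 10 39 41 13
inc:    1  2  3  4  1  5  6  2  3  4  3  7  8  5
dec:    3  3  3  3  1  3  3  1  1  2  1  2  2  1
Best peak at i=13 (value 41): inc=8, dec=2, length 8+2−1 = 9.

9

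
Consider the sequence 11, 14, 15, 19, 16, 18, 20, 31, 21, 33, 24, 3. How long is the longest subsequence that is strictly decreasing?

Negate each value so 'decreasing' becomes 'increasing', then run patience tails on the negated sequence:
-11 → extends → [-11]
-14 → replaces -11 → [-14]
-15 → replaces -14 → [-15]
-19 → replaces -15 → [-19]
-16 → extends → [-19, -16]
-18 → replaces -16 → [-19, -18]
-20 → replaces -19 → [-20, -18]
-31 → replaces -20 → [-31, -18]
-21 → replaces -18 → [-31, -21]
-33 → replaces -31 → [-33, -21]
-24 → replaces -21 → [-33, -24]
-3 → extends → [-33, -24, -3]
Three tails, so the longest strictly decreasing subsequence of the original has length 3.

3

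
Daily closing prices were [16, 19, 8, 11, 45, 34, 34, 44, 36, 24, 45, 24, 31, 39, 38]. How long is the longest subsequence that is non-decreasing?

6

Track the smallest tail for each achievable length (allowing ties):
16 → extends → [16]
19 → extends → [16, 19]
8 → replaces 16 → [8, 19]
11 → replaces 19 → [8, 11]
45 → extends → [8, 11, 45]
34 → replaces 45 → [8, 11, 34]
34 → extends → [8, 11, 34, 34]
44 → extends → [8, 11, 34, 34, 44]
36 → replaces 44 → [8, 11, 34, 34, 36]
24 → replaces 34 → [8, 11, 24, 34, 36]
45 → extends → [8, 11, 24, 34, 36, 45]
24 → replaces 34 → [8, 11, 24, 24, 36, 45]
31 → replaces 36 → [8, 11, 24, 24, 31, 45]
39 → replaces 45 → [8, 11, 24, 24, 31, 39]
38 → replaces 39 → [8, 11, 24, 24, 31, 38]
Six tails, so the longest non-decreasing subsequence has length 6 (e.g. 16, 19, 34, 34, 44, 45).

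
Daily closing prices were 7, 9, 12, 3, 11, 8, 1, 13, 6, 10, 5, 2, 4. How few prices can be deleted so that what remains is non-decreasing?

Fewest deletions = n − (longest non-decreasing subsequence).
Patience tails:
7 → extends → [7]
9 → extends → [7, 9]
12 → extends → [7, 9, 12]
3 → replaces 7 → [3, 9, 12]
11 → replaces 12 → [3, 9, 11]
8 → replaces 9 → [3, 8, 11]
1 → replaces 3 → [1, 8, 11]
13 → extends → [1, 8, 11, 13]
6 → replaces 8 → [1, 6, 11, 13]
10 → replaces 11 → [1, 6, 10, 13]
5 → replaces 6 → [1, 5, 10, 13]
2 → replaces 5 → [1, 2, 10, 13]
4 → replaces 10 → [1, 2, 4, 13]
Longest non-decreasing subsequence has length 4, so deletions = 13 − 4 = 9.

9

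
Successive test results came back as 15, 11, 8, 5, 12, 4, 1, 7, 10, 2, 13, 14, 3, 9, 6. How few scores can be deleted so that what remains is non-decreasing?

Fewest deletions = n − (longest non-decreasing subsequence).
Patience tails:
15 → extends → [15]
11 → replaces 15 → [11]
8 → replaces 11 → [8]
5 → replaces 8 → [5]
12 → extends → [5, 12]
4 → replaces 5 → [4, 12]
1 → replaces 4 → [1, 12]
7 → replaces 12 → [1, 7]
10 → extends → [1, 7, 10]
2 → replaces 7 → [1, 2, 10]
13 → extends → [1, 2, 10, 13]
14 → extends → [1, 2, 10, 13, 14]
3 → replaces 10 → [1, 2, 3, 13, 14]
9 → replaces 13 → [1, 2, 3, 9, 14]
6 → replaces 9 → [1, 2, 3, 6, 14]
Longest non-decreasing subsequence has length 5, so deletions = 15 − 5 = 10.

10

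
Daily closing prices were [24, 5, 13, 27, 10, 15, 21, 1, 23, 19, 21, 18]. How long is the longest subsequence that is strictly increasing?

5

Track the smallest tail for each achievable length (strict):
24 → extends → [24]
5 → replaces 24 → [5]
13 → extends → [5, 13]
27 → extends → [5, 13, 27]
10 → replaces 13 → [5, 10, 27]
15 → replaces 27 → [5, 10, 15]
21 → extends → [5, 10, 15, 21]
1 → replaces 5 → [1, 10, 15, 21]
23 → extends → [1, 10, 15, 21, 23]
19 → replaces 21 → [1, 10, 15, 19, 23]
21 → replaces 23 → [1, 10, 15, 19, 21]
18 → replaces 19 → [1, 10, 15, 18, 21]
Five tails, so the longest strictly increasing subsequence has length 5 (e.g. 5, 13, 15, 21, 23).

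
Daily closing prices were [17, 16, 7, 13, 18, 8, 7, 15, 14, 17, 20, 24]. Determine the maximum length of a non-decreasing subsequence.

6

Track the smallest tail for each achievable length (allowing ties):
17 → extends → [17]
16 → replaces 17 → [16]
7 → replaces 16 → [7]
13 → extends → [7, 13]
18 → extends → [7, 13, 18]
8 → replaces 13 → [7, 8, 18]
7 → replaces 8 → [7, 7, 18]
15 → replaces 18 → [7, 7, 15]
14 → replaces 15 → [7, 7, 14]
17 → extends → [7, 7, 14, 17]
20 → extends → [7, 7, 14, 17, 20]
24 → extends → [7, 7, 14, 17, 20, 24]
Six tails, so the longest non-decreasing subsequence has length 6 (e.g. 7, 13, 15, 17, 20, 24).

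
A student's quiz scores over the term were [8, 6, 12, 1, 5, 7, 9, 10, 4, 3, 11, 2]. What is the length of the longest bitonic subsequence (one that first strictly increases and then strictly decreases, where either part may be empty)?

8

inc[i] = longest strictly increasing subsequence ending at i; dec[i] = longest strictly decreasing subsequence starting at i:
i:      1  2  3  4  5  6  7  8  9 10 11 12
a[i]:   8  6 12  1  5  7  9 10  4  3 11  2
inc:    1  1  2  1  2  3  4  5  2  2  6  2
dec:    6  5  5  1  4  4  4  4  3  2  2  1
Best peak at i=8 (value 10): inc=5, dec=4, length 5+4−1 = 8.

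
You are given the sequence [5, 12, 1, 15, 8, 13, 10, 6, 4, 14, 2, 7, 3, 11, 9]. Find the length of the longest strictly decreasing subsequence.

6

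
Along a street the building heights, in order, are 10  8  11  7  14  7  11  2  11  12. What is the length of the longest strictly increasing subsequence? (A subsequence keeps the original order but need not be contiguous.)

3

Let dp[i] be the length of the longest such subsequence ending at index i:
i:      1  2  3  4  5  6  7  8  9 10
a[i]:  10  8 11  7 14  7 11  2 11 12
dp:     1  1  2  1  3  1  2  1  2  3
Maximum dp value is 3.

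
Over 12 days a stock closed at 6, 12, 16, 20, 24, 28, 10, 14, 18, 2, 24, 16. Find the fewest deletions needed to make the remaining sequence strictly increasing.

6

Fewest deletions = n − (longest strictly increasing subsequence).
i:      1  2  3  4  5  6  7  8  9 10 11 12
a[i]:   6 12 16 20 24 28 10 14 18  2 24 16
dp:     1  2  3  4  5  6  2  3  4  1  5  4
max dp = 6, so deletions = 12 − 6 = 6.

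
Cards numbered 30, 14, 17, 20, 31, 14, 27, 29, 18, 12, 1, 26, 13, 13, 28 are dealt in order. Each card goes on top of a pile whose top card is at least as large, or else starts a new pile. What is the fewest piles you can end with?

Place each on the leftmost legal pile:
30 → new pile 1 (tops now [30])
14 → pile 1 (tops now [14])
17 → new pile 2 (tops now [14, 17])
20 → new pile 3 (tops now [14, 17, 20])
31 → new pile 4 (tops now [14, 17, 20, 31])
14 → pile 1 (tops now [14, 17, 20, 31])
27 → pile 4 (tops now [14, 17, 20, 27])
29 → new pile 5 (tops now [14, 17, 20, 27, 29])
18 → pile 3 (tops now [14, 17, 18, 27, 29])
12 → pile 1 (tops now [12, 17, 18, 27, 29])
1 → pile 1 (tops now [1, 17, 18, 27, 29])
26 → pile 4 (tops now [1, 17, 18, 26, 29])
13 → pile 2 (tops now [1, 13, 18, 26, 29])
13 → pile 2 (tops now [1, 13, 18, 26, 29])
28 → pile 5 (tops now [1, 13, 18, 26, 28])
Five piles.

5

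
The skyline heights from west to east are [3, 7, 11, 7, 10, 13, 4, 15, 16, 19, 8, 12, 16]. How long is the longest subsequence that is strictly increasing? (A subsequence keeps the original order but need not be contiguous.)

7

Track the smallest tail for each achievable length (strict):
3 → extends → [3]
7 → extends → [3, 7]
11 → extends → [3, 7, 11]
7 → already a tail → [3, 7, 11]
10 → replaces 11 → [3, 7, 10]
13 → extends → [3, 7, 10, 13]
4 → replaces 7 → [3, 4, 10, 13]
15 → extends → [3, 4, 10, 13, 15]
16 → extends → [3, 4, 10, 13, 15, 16]
19 → extends → [3, 4, 10, 13, 15, 16, 19]
8 → replaces 10 → [3, 4, 8, 13, 15, 16, 19]
12 → replaces 13 → [3, 4, 8, 12, 15, 16, 19]
16 → already a tail → [3, 4, 8, 12, 15, 16, 19]
Seven tails, so the longest strictly increasing subsequence has length 7 (e.g. 3, 7, 11, 13, 15, 16, 19).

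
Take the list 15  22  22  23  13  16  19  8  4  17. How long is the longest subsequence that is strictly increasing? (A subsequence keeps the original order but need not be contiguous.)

Track the smallest tail for each achievable length (strict):
15 → extends → [15]
22 → extends → [15, 22]
22 → already a tail → [15, 22]
23 → extends → [15, 22, 23]
13 → replaces 15 → [13, 22, 23]
16 → replaces 22 → [13, 16, 23]
19 → replaces 23 → [13, 16, 19]
8 → replaces 13 → [8, 16, 19]
4 → replaces 8 → [4, 16, 19]
17 → replaces 19 → [4, 16, 17]
Three tails, so the longest strictly increasing subsequence has length 3 (e.g. 15, 22, 23).

3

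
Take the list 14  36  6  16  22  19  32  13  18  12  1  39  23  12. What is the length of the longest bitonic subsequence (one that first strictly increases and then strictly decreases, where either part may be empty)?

7

inc[i] = longest strictly increasing subsequence ending at i; dec[i] = longest strictly decreasing subsequence starting at i:
i:      1  2  3  4  5  6  7  8  9 10 11 12 13 14
a[i]:  14 36  6 16 22 19 32 13 18 12  1 39 23 12
inc:    1  2  1  2  3  3  4  2  3  2  1  5  4  2
dec:    4  6  2  4  5  4  4  3  3  2  1  3  2  1
Best peak at i=2 (value 36): inc=2, dec=6, length 2+6−1 = 7.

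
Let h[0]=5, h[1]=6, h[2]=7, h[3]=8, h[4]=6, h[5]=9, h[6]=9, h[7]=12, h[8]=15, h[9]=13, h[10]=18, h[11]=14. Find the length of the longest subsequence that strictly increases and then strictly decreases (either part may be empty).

9

inc[i] = longest strictly increasing subsequence ending at i; dec[i] = longest strictly decreasing subsequence starting at i:
i:      0  1  2  3  4  5  6  7  8  9 10 11
h[i]:   5  6  7  8  6  9  9 12 15 13 18 14
inc:    1  2  3  4  2  5  5  6  7  7  8  8
dec:    1  1  2  2  1  1  1  1  2  1  2  1
Best peak at i=10 (value 18): inc=8, dec=2, length 8+2−1 = 9.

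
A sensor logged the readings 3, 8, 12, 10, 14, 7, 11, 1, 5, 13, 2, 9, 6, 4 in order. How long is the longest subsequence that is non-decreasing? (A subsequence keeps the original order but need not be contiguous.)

5

Track the smallest tail for each achievable length (allowing ties):
3 → extends → [3]
8 → extends → [3, 8]
12 → extends → [3, 8, 12]
10 → replaces 12 → [3, 8, 10]
14 → extends → [3, 8, 10, 14]
7 → replaces 8 → [3, 7, 10, 14]
11 → replaces 14 → [3, 7, 10, 11]
1 → replaces 3 → [1, 7, 10, 11]
5 → replaces 7 → [1, 5, 10, 11]
13 → extends → [1, 5, 10, 11, 13]
2 → replaces 5 → [1, 2, 10, 11, 13]
9 → replaces 10 → [1, 2, 9, 11, 13]
6 → replaces 9 → [1, 2, 6, 11, 13]
4 → replaces 6 → [1, 2, 4, 11, 13]
Five tails, so the longest non-decreasing subsequence has length 5 (e.g. 3, 8, 10, 11, 13).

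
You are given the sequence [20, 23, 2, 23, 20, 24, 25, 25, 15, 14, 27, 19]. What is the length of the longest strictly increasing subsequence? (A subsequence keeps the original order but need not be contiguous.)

5

Track the smallest tail for each achievable length (strict):
20 → extends → [20]
23 → extends → [20, 23]
2 → replaces 20 → [2, 23]
23 → already a tail → [2, 23]
20 → replaces 23 → [2, 20]
24 → extends → [2, 20, 24]
25 → extends → [2, 20, 24, 25]
25 → already a tail → [2, 20, 24, 25]
15 → replaces 20 → [2, 15, 24, 25]
14 → replaces 15 → [2, 14, 24, 25]
27 → extends → [2, 14, 24, 25, 27]
19 → replaces 24 → [2, 14, 19, 25, 27]
Five tails, so the longest strictly increasing subsequence has length 5 (e.g. 20, 23, 24, 25, 27).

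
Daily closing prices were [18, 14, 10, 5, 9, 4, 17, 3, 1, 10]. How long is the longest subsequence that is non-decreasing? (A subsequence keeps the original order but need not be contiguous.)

3

Track the smallest tail for each achievable length (allowing ties):
18 → extends → [18]
14 → replaces 18 → [14]
10 → replaces 14 → [10]
5 → replaces 10 → [5]
9 → extends → [5, 9]
4 → replaces 5 → [4, 9]
17 → extends → [4, 9, 17]
3 → replaces 4 → [3, 9, 17]
1 → replaces 3 → [1, 9, 17]
10 → replaces 17 → [1, 9, 10]
Three tails, so the longest non-decreasing subsequence has length 3 (e.g. 5, 9, 17).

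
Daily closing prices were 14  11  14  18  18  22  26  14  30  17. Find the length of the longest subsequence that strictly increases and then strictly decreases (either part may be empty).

7

inc[i] = longest strictly increasing subsequence ending at i; dec[i] = longest strictly decreasing subsequence starting at i:
i:      1  2  3  4  5  6  7  8  9 10
a[i]:  14 11 14 18 18 22 26 14 30 17
inc:    1  1  2  3  3  4  5  2  6  3
dec:    2  1  1  2  2  2  2  1  2  1
Best peak at i=9 (value 30): inc=6, dec=2, length 6+2−1 = 7.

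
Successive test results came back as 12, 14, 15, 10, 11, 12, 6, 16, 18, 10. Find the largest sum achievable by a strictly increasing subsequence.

75

Let S[i] be the best sum of a strictly increasing subsequence ending at i:
i:      1  2  3  4  5  6  7  8  9 10
a[i]:  12 14 15 10 11 12  6 16 18 10
S:     12 26 41 10 21 33  6 57 75 16
Maximum is 75 (e.g. 12 + 14 + 15 + 16 + 18).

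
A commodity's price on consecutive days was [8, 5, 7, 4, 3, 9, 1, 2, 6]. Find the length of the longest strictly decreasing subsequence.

5

Negate each value so 'decreasing' becomes 'increasing', then run patience tails on the negated sequence:
-8 → extends → [-8]
-5 → extends → [-8, -5]
-7 → replaces -5 → [-8, -7]
-4 → extends → [-8, -7, -4]
-3 → extends → [-8, -7, -4, -3]
-9 → replaces -8 → [-9, -7, -4, -3]
-1 → extends → [-9, -7, -4, -3, -1]
-2 → replaces -1 → [-9, -7, -4, -3, -2]
-6 → replaces -4 → [-9, -7, -6, -3, -2]
Five tails, so the longest strictly decreasing subsequence of the original has length 5.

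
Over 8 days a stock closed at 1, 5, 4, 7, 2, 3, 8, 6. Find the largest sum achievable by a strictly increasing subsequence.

21

Let S[i] be the best sum of a strictly increasing subsequence ending at i:
i:      1  2  3  4  5  6  7  8
a[i]:   1  5  4  7  2  3  8  6
S:      1  6  5 13  3  6 21 12
Maximum is 21 (e.g. 1 + 5 + 7 + 8).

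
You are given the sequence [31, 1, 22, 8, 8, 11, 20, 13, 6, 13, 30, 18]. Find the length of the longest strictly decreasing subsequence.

Let dp[i] be the longest strictly decreasing subsequence ending at i:
i:      1  2  3  4  5  6  7  8  9 10 11 12
a[i]:  31  1 22  8  8 11 20 13  6 13 30 18
dp:     1  2  2  3  3  3  3  4  5  4  2  4
Maximum is 5.

5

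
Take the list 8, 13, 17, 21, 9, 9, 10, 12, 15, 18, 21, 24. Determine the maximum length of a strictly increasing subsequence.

Let dp[i] be the length of the longest such subsequence ending at index i:
i:      1  2  3  4  5  6  7  8  9 10 11 12
a[i]:   8 13 17 21  9  9 10 12 15 18 21 24
dp:     1  2  3  4  2  2  3  4  5  6  7  8
Maximum dp value is 8.

8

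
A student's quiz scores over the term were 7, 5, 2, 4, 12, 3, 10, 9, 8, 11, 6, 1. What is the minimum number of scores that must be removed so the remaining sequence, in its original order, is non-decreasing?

Fewest deletions = n − (longest non-decreasing subsequence).
Patience tails:
7 → extends → [7]
5 → replaces 7 → [5]
2 → replaces 5 → [2]
4 → extends → [2, 4]
12 → extends → [2, 4, 12]
3 → replaces 4 → [2, 3, 12]
10 → replaces 12 → [2, 3, 10]
9 → replaces 10 → [2, 3, 9]
8 → replaces 9 → [2, 3, 8]
11 → extends → [2, 3, 8, 11]
6 → replaces 8 → [2, 3, 6, 11]
1 → replaces 2 → [1, 3, 6, 11]
Longest non-decreasing subsequence has length 4, so deletions = 12 − 4 = 8.

8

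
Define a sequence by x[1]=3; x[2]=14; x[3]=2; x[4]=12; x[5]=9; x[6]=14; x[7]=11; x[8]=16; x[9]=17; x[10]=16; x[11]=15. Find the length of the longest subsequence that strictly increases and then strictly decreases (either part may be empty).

inc[i] = longest strictly increasing subsequence ending at i; dec[i] = longest strictly decreasing subsequence starting at i:
i:      1  2  3  4  5  6  7  8  9 10 11
x[i]:   3 14  2 12  9 14 11 16 17 16 15
inc:    1  2  1  2  2  3  3  4  5  4  4
dec:    2  3  1  2  1  2  1  2  3  2  1
Best peak at i=9 (value 17): inc=5, dec=3, length 5+3−1 = 7.

7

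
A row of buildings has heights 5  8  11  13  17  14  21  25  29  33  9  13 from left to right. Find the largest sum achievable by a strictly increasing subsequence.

Let S[i] be the best sum of a strictly increasing subsequence ending at i:
i:       1   2   3   4   5   6   7   8   9  10  11  12
a[i]:    5   8  11  13  17  14  21  25  29  33   9  13
S:       5  13  24  37  54  51  75 100 129 162  22  37
Maximum is 162 (e.g. 5 + 8 + 11 + 13 + 17 + 21 + 25 + 29 + 33).

162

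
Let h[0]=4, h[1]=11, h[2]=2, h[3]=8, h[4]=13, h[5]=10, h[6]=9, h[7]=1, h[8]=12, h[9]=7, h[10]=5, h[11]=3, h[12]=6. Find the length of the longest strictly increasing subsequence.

Let dp[i] be the length of the longest such subsequence ending at index i:
i:      0  1  2  3  4  5  6  7  8  9 10 11 12
h[i]:   4 11  2  8 13 10  9  1 12  7  5  3  6
dp:     1  2  1  2  3  3  3  1  4  2  2  2  3
Maximum dp value is 4.

4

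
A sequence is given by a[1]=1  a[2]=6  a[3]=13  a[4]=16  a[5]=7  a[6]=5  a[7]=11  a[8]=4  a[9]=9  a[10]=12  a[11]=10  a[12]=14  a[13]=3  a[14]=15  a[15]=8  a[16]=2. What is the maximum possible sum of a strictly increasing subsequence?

66

Let S[i] be the best sum of a strictly increasing subsequence ending at i:
i:      1  2  3  4  5  6  7  8  9 10 11 12 13 14 15 16
a[i]:   1  6 13 16  7  5 11  4  9 12 10 14  3 15  8  2
S:      1  7 20 36 14  6 25  5 23 37 33 51  4 66 22  3
Maximum is 66 (e.g. 1 + 6 + 7 + 11 + 12 + 14 + 15).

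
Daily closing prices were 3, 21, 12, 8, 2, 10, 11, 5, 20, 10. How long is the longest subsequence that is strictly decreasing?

4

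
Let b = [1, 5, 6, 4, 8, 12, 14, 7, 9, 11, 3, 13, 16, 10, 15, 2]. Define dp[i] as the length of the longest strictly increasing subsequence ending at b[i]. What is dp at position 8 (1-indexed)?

4

dp[i] = 1 + max{dp[j] : j<i, b[j]<b[i]} (or 1 if no such j):
i:      1  2  3  4  5  6  7  8  9 10 11 12 13 14 15 16
b[i]:   1  5  6  4  8 12 14  7  9 11  3 13 16 10 15  2
dp:     1  2  3  2  4  5  6  4  5  6  2  7  8  6  8  2
At index 8 the value is 4.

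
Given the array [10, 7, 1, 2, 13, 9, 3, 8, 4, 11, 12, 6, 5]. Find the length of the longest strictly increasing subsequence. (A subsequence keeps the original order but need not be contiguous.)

Track the smallest tail for each achievable length (strict):
10 → extends → [10]
7 → replaces 10 → [7]
1 → replaces 7 → [1]
2 → extends → [1, 2]
13 → extends → [1, 2, 13]
9 → replaces 13 → [1, 2, 9]
3 → replaces 9 → [1, 2, 3]
8 → extends → [1, 2, 3, 8]
4 → replaces 8 → [1, 2, 3, 4]
11 → extends → [1, 2, 3, 4, 11]
12 → extends → [1, 2, 3, 4, 11, 12]
6 → replaces 11 → [1, 2, 3, 4, 6, 12]
5 → replaces 6 → [1, 2, 3, 4, 5, 12]
Six tails, so the longest strictly increasing subsequence has length 6 (e.g. 1, 2, 3, 8, 11, 12).

6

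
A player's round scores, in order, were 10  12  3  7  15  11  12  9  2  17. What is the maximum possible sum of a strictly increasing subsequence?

Let S[i] be the best sum of a strictly increasing subsequence ending at i:
i:      1  2  3  4  5  6  7  8  9 10
a[i]:  10 12  3  7 15 11 12  9  2 17
S:     10 22  3 10 37 21 33 19  2 54
Maximum is 54 (e.g. 10 + 12 + 15 + 17).

54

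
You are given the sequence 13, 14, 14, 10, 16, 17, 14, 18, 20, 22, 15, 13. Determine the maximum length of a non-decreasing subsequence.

8

Let dp[i] be the length of the longest such subsequence ending at index i:
i:      1  2  3  4  5  6  7  8  9 10 11 12
a[i]:  13 14 14 10 16 17 14 18 20 22 15 13
dp:     1  2  3  1  4  5  4  6  7  8  5  2
Maximum dp value is 8.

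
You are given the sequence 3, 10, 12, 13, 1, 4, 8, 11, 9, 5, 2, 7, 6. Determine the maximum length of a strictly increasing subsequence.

4

Let dp[i] be the length of the longest such subsequence ending at index i:
i:      1  2  3  4  5  6  7  8  9 10 11 12 13
a[i]:   3 10 12 13  1  4  8 11  9  5  2  7  6
dp:     1  2  3  4  1  2  3  4  4  3  2  4  4
Maximum dp value is 4.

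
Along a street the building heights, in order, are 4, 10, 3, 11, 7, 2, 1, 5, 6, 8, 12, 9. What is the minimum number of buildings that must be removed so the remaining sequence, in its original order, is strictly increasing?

Fewest deletions = n − (longest strictly increasing subsequence).
Patience tails:
4 → extends → [4]
10 → extends → [4, 10]
3 → replaces 4 → [3, 10]
11 → extends → [3, 10, 11]
7 → replaces 10 → [3, 7, 11]
2 → replaces 3 → [2, 7, 11]
1 → replaces 2 → [1, 7, 11]
5 → replaces 7 → [1, 5, 11]
6 → replaces 11 → [1, 5, 6]
8 → extends → [1, 5, 6, 8]
12 → extends → [1, 5, 6, 8, 12]
9 → replaces 12 → [1, 5, 6, 8, 9]
Longest strictly increasing subsequence has length 5, so deletions = 12 − 5 = 7.

7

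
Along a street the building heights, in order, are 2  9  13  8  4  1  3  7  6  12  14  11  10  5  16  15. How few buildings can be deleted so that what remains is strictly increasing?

10

Fewest deletions = n − (longest strictly increasing subsequence).
i:      1  2  3  4  5  6  7  8  9 10 11 12 13 14 15 16
a[i]:   2  9 13  8  4  1  3  7  6 12 14 11 10  5 16 15
dp:     1  2  3  2  2  1  2  3  3  4  5  4  4  3  6  6
max dp = 6, so deletions = 16 − 6 = 10.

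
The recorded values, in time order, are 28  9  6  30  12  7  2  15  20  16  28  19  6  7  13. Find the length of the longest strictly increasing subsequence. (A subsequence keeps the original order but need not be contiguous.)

5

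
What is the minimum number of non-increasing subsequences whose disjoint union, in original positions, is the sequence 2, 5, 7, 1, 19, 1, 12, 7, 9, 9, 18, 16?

Place each on the leftmost legal pile:
2 → new pile 1 (tops now [2])
5 → new pile 2 (tops now [2, 5])
7 → new pile 3 (tops now [2, 5, 7])
1 → pile 1 (tops now [1, 5, 7])
19 → new pile 4 (tops now [1, 5, 7, 19])
1 → pile 1 (tops now [1, 5, 7, 19])
12 → pile 4 (tops now [1, 5, 7, 12])
7 → pile 3 (tops now [1, 5, 7, 12])
9 → pile 4 (tops now [1, 5, 7, 9])
9 → pile 4 (tops now [1, 5, 7, 9])
18 → new pile 5 (tops now [1, 5, 7, 9, 18])
16 → pile 5 (tops now [1, 5, 7, 9, 16])
Five piles.

5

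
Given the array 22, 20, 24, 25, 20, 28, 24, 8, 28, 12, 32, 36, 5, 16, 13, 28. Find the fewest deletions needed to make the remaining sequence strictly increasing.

Fewest deletions = n − (longest strictly increasing subsequence).
i:      1  2  3  4  5  6  7  8  9 10 11 12 13 14 15 16
a[i]:  22 20 24 25 20 28 24  8 28 12 32 36  5 16 13 28
dp:     1  1  2  3  1  4  2  1  4  2  5  6  1  3  3  4
max dp = 6, so deletions = 16 − 6 = 10.

10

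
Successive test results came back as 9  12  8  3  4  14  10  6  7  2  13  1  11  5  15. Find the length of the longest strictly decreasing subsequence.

Let dp[i] be the longest strictly decreasing subsequence ending at i:
i:      1  2  3  4  5  6  7  8  9 10 11 12 13 14 15
a[i]:   9 12  8  3  4 14 10  6  7  2 13  1 11  5 15
dp:     1  1  2  3  3  1  2  3  3  4  2  5  3  4  1
Maximum is 5.

5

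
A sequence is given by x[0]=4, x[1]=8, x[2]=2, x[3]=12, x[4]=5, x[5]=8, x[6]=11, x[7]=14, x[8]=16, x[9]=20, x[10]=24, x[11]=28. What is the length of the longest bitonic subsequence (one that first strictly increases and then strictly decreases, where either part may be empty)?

inc[i] = longest strictly increasing subsequence ending at i; dec[i] = longest strictly decreasing subsequence starting at i:
i:      0  1  2  3  4  5  6  7  8  9 10 11
x[i]:   4  8  2 12  5  8 11 14 16 20 24 28
inc:    1  2  1  3  2  3  4  5  6  7  8  9
dec:    2  2  1  2  1  1  1  1  1  1  1  1
Best peak at i=11 (value 28): inc=9, dec=1, length 9+1−1 = 9.

9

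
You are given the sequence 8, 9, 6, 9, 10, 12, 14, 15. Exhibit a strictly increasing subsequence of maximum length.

8, 9, 10, 12, 14, 15

Patience tails give the LIS length; then backtrack through the dp parents:
8 → extends → [8]
9 → extends → [8, 9]
6 → replaces 8 → [6, 9]
9 → already a tail → [6, 9]
10 → extends → [6, 9, 10]
12 → extends → [6, 9, 10, 12]
14 → extends → [6, 9, 10, 12, 14]
15 → extends → [6, 9, 10, 12, 14, 15]
Length 6; one witness is 8, 9, 10, 12, 14, 15.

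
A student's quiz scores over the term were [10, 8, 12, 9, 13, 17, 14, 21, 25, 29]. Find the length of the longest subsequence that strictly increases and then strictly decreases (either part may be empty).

7

inc[i] = longest strictly increasing subsequence ending at i; dec[i] = longest strictly decreasing subsequence starting at i:
i:      1  2  3  4  5  6  7  8  9 10
a[i]:  10  8 12  9 13 17 14 21 25 29
inc:    1  1  2  2  3  4  4  5  6  7
dec:    2  1  2  1  1  2  1  1  1  1
Best peak at i=10 (value 29): inc=7, dec=1, length 7+1−1 = 7.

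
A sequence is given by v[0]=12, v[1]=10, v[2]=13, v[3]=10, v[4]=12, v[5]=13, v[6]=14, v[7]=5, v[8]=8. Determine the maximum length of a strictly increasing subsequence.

Track the smallest tail for each achievable length (strict):
12 → extends → [12]
10 → replaces 12 → [10]
13 → extends → [10, 13]
10 → already a tail → [10, 13]
12 → replaces 13 → [10, 12]
13 → extends → [10, 12, 13]
14 → extends → [10, 12, 13, 14]
5 → replaces 10 → [5, 12, 13, 14]
8 → replaces 12 → [5, 8, 13, 14]
Four tails, so the longest strictly increasing subsequence has length 4 (e.g. 10, 12, 13, 14).

4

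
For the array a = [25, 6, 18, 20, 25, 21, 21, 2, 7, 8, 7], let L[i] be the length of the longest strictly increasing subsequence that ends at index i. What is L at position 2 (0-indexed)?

2

dp[i] = 1 + max{dp[j] : j<i, a[j]<a[i]} (or 1 if no such j):
i:      0  1  2  3  4  5  6  7  8  9 10
a[i]:  25  6 18 20 25 21 21  2  7  8  7
dp:     1  1  2  3  4  4  4  1  2  3  2
At index 2 the value is 2.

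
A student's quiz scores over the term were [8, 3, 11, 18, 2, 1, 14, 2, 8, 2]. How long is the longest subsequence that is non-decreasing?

3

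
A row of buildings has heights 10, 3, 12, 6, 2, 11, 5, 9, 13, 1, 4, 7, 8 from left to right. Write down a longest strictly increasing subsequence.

3, 6, 11, 13

Patience tails give the LIS length; then backtrack through the dp parents:
10 → extends → [10]
3 → replaces 10 → [3]
12 → extends → [3, 12]
6 → replaces 12 → [3, 6]
2 → replaces 3 → [2, 6]
11 → extends → [2, 6, 11]
5 → replaces 6 → [2, 5, 11]
9 → replaces 11 → [2, 5, 9]
13 → extends → [2, 5, 9, 13]
1 → replaces 2 → [1, 5, 9, 13]
4 → replaces 5 → [1, 4, 9, 13]
7 → replaces 9 → [1, 4, 7, 13]
8 → replaces 13 → [1, 4, 7, 8]
Length 4; one witness is 3, 6, 11, 13.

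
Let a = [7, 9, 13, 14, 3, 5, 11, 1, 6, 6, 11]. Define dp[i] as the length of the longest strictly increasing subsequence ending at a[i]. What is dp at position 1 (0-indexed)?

dp[i] = 1 + max{dp[j] : j<i, a[j]<a[i]} (or 1 if no such j):
i:      0  1  2  3  4  5  6  7  8  9 10
a[i]:   7  9 13 14  3  5 11  1  6  6 11
dp:     1  2  3  4  1  2  3  1  3  3  4
At index 1 the value is 2.

2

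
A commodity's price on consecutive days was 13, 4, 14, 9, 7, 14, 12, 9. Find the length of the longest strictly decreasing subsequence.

3

Let dp[i] be the longest strictly decreasing subsequence ending at i:
i:      1  2  3  4  5  6  7  8
a[i]:  13  4 14  9  7 14 12  9
dp:     1  2  1  2  3  1  2  3
Maximum is 3.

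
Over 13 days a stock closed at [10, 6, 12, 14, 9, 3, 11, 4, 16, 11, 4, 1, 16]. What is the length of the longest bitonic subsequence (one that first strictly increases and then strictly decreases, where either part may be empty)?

7

inc[i] = longest strictly increasing subsequence ending at i; dec[i] = longest strictly decreasing subsequence starting at i:
i:      1  2  3  4  5  6  7  8  9 10 11 12 13
a[i]:  10  6 12 14  9  3 11  4 16 11  4  1 16
inc:    1  1  2  3  2  1  3  2  4  3  2  1  4
dec:    4  3  4  4  3  2  3  2  4  3  2  1  1
Best peak at i=9 (value 16): inc=4, dec=4, length 4+4−1 = 7.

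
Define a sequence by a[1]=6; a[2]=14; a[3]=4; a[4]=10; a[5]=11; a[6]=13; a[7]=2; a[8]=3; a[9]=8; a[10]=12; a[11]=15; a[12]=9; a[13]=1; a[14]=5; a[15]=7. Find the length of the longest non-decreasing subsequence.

5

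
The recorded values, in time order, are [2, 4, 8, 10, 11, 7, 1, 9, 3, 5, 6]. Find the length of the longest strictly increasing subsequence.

Track the smallest tail for each achievable length (strict):
2 → extends → [2]
4 → extends → [2, 4]
8 → extends → [2, 4, 8]
10 → extends → [2, 4, 8, 10]
11 → extends → [2, 4, 8, 10, 11]
7 → replaces 8 → [2, 4, 7, 10, 11]
1 → replaces 2 → [1, 4, 7, 10, 11]
9 → replaces 10 → [1, 4, 7, 9, 11]
3 → replaces 4 → [1, 3, 7, 9, 11]
5 → replaces 7 → [1, 3, 5, 9, 11]
6 → replaces 9 → [1, 3, 5, 6, 11]
Five tails, so the longest strictly increasing subsequence has length 5 (e.g. 2, 4, 8, 10, 11).

5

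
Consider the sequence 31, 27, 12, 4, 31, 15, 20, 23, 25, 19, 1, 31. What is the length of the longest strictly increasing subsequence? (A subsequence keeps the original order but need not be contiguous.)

Let dp[i] be the length of the longest such subsequence ending at index i:
i:      1  2  3  4  5  6  7  8  9 10 11 12
a[i]:  31 27 12  4 31 15 20 23 25 19  1 31
dp:     1  1  1  1  2  2  3  4  5  3  1  6
Maximum dp value is 6.

6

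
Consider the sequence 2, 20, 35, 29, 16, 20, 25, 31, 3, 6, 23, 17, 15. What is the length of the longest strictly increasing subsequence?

5

Let dp[i] be the length of the longest such subsequence ending at index i:
i:      1  2  3  4  5  6  7  8  9 10 11 12 13
a[i]:   2 20 35 29 16 20 25 31  3  6 23 17 15
dp:     1  2  3  3  2  3  4  5  2  3  4  4  4
Maximum dp value is 5.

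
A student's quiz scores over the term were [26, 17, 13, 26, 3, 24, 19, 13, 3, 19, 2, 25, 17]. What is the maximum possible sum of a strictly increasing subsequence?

66

Let S[i] be the best sum of a strictly increasing subsequence ending at i:
i:      1  2  3  4  5  6  7  8  9 10 11 12 13
a[i]:  26 17 13 26  3 24 19 13  3 19  2 25 17
S:     26 17 13 43  3 41 36 16  3 36  2 66 33
Maximum is 66 (e.g. 17 + 24 + 25).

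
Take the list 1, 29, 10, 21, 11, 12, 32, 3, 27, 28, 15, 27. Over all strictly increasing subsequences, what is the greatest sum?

Let S[i] be the best sum of a strictly increasing subsequence ending at i:
i:      1  2  3  4  5  6  7  8  9 10 11 12
a[i]:   1 29 10 21 11 12 32  3 27 28 15 27
S:      1 30 11 32 22 34 66  4 61 89 49 76
Maximum is 89 (e.g. 1 + 10 + 11 + 12 + 27 + 28).

89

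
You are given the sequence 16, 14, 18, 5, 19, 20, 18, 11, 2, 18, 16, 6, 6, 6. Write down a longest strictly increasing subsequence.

Patience tails give the LIS length; then backtrack through the dp parents:
16 → extends → [16]
14 → replaces 16 → [14]
18 → extends → [14, 18]
5 → replaces 14 → [5, 18]
19 → extends → [5, 18, 19]
20 → extends → [5, 18, 19, 20]
18 → already a tail → [5, 18, 19, 20]
11 → replaces 18 → [5, 11, 19, 20]
2 → replaces 5 → [2, 11, 19, 20]
18 → replaces 19 → [2, 11, 18, 20]
16 → replaces 18 → [2, 11, 16, 20]
6 → replaces 11 → [2, 6, 16, 20]
6 → already a tail → [2, 6, 16, 20]
6 → already a tail → [2, 6, 16, 20]
Length 4; one witness is 16, 18, 19, 20.

16, 18, 19, 20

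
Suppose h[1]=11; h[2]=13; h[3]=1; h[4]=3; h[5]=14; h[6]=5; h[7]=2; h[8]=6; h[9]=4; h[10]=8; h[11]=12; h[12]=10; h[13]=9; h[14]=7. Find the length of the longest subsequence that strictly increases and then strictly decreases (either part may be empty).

inc[i] = longest strictly increasing subsequence ending at i; dec[i] = longest strictly decreasing subsequence starting at i:
i:      1  2  3  4  5  6  7  8  9 10 11 12 13 14
h[i]:  11 13  1  3 14  5  2  6  4  8 12 10  9  7
inc:    1  2  1  2  3  3  2  4  3  5  6  6  6  5
dec:    4  5  1  2  5  2  1  2  1  2  4  3  2  1
Best peak at i=11 (value 12): inc=6, dec=4, length 6+4−1 = 9.

9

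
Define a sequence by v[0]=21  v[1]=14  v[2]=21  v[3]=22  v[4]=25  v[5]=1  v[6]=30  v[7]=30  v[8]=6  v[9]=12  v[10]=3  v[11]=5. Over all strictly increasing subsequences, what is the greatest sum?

112

Let S[i] be the best sum of a strictly increasing subsequence ending at i:
i:       0   1   2   3   4   5   6   7   8   9  10  11
v[i]:   21  14  21  22  25   1  30  30   6  12   3   5
S:      21  14  35  57  82   1 112 112   7  19   4   9
Maximum is 112 (e.g. 14 + 21 + 22 + 25 + 30).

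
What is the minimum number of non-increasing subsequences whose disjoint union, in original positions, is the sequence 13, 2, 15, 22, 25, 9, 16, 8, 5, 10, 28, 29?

6

The minimum number of non-increasing subsequences covering a sequence equals the length of its longest strictly increasing subsequence.
LIS length is 6 (e.g. 13, 15, 22, 25, 28, 29), so 6 piles are needed.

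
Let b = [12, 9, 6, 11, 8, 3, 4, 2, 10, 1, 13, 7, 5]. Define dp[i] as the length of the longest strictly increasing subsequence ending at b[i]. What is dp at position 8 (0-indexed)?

3

dp[i] = 1 + max{dp[j] : j<i, b[j]<b[i]} (or 1 if no such j):
i:      0  1  2  3  4  5  6  7  8  9 10 11 12
b[i]:  12  9  6 11  8  3  4  2 10  1 13  7  5
dp:     1  1  1  2  2  1  2  1  3  1  4  3  3
At index 8 the value is 3.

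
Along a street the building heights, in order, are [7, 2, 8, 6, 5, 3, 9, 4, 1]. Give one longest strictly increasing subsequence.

Patience tails give the LIS length; then backtrack through the dp parents:
7 → extends → [7]
2 → replaces 7 → [2]
8 → extends → [2, 8]
6 → replaces 8 → [2, 6]
5 → replaces 6 → [2, 5]
3 → replaces 5 → [2, 3]
9 → extends → [2, 3, 9]
4 → replaces 9 → [2, 3, 4]
1 → replaces 2 → [1, 3, 4]
Length 3; one witness is 7, 8, 9.

7, 8, 9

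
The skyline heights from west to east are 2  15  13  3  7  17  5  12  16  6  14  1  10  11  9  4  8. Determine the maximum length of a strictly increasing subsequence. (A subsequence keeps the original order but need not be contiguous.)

6

Track the smallest tail for each achievable length (strict):
2 → extends → [2]
15 → extends → [2, 15]
13 → replaces 15 → [2, 13]
3 → replaces 13 → [2, 3]
7 → extends → [2, 3, 7]
17 → extends → [2, 3, 7, 17]
5 → replaces 7 → [2, 3, 5, 17]
12 → replaces 17 → [2, 3, 5, 12]
16 → extends → [2, 3, 5, 12, 16]
6 → replaces 12 → [2, 3, 5, 6, 16]
14 → replaces 16 → [2, 3, 5, 6, 14]
1 → replaces 2 → [1, 3, 5, 6, 14]
10 → replaces 14 → [1, 3, 5, 6, 10]
11 → extends → [1, 3, 5, 6, 10, 11]
9 → replaces 10 → [1, 3, 5, 6, 9, 11]
4 → replaces 5 → [1, 3, 4, 6, 9, 11]
8 → replaces 9 → [1, 3, 4, 6, 8, 11]
Six tails, so the longest strictly increasing subsequence has length 6 (e.g. 2, 3, 5, 6, 10, 11).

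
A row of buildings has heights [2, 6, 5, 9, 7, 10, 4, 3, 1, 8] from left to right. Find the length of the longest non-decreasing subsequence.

4

Let dp[i] be the length of the longest such subsequence ending at index i:
i:      1  2  3  4  5  6  7  8  9 10
a[i]:   2  6  5  9  7 10  4  3  1  8
dp:     1  2  2  3  3  4  2  2  1  4
Maximum dp value is 4.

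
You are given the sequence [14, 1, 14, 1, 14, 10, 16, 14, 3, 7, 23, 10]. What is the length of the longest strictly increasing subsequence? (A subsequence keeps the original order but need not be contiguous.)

4

Track the smallest tail for each achievable length (strict):
14 → extends → [14]
1 → replaces 14 → [1]
14 → extends → [1, 14]
1 → already a tail → [1, 14]
14 → already a tail → [1, 14]
10 → replaces 14 → [1, 10]
16 → extends → [1, 10, 16]
14 → replaces 16 → [1, 10, 14]
3 → replaces 10 → [1, 3, 14]
7 → replaces 14 → [1, 3, 7]
23 → extends → [1, 3, 7, 23]
10 → replaces 23 → [1, 3, 7, 10]
Four tails, so the longest strictly increasing subsequence has length 4 (e.g. 1, 14, 16, 23).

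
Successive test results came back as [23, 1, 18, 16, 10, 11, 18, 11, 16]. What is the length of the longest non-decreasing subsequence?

Let dp[i] be the length of the longest such subsequence ending at index i:
i:      1  2  3  4  5  6  7  8  9
a[i]:  23  1 18 16 10 11 18 11 16
dp:     1  1  2  2  2  3  4  4  5
Maximum dp value is 5.

5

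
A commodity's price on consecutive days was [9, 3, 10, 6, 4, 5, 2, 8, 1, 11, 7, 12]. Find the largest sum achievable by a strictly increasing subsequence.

Let S[i] be the best sum of a strictly increasing subsequence ending at i:
i:      1  2  3  4  5  6  7  8  9 10 11 12
a[i]:   9  3 10  6  4  5  2  8  1 11  7 12
S:      9  3 19  9  7 12  2 20  1 31 19 43
Maximum is 43 (e.g. 3 + 4 + 5 + 8 + 11 + 12).

43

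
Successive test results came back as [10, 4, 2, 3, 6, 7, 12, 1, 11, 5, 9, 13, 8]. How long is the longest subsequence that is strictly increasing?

Track the smallest tail for each achievable length (strict):
10 → extends → [10]
4 → replaces 10 → [4]
2 → replaces 4 → [2]
3 → extends → [2, 3]
6 → extends → [2, 3, 6]
7 → extends → [2, 3, 6, 7]
12 → extends → [2, 3, 6, 7, 12]
1 → replaces 2 → [1, 3, 6, 7, 12]
11 → replaces 12 → [1, 3, 6, 7, 11]
5 → replaces 6 → [1, 3, 5, 7, 11]
9 → replaces 11 → [1, 3, 5, 7, 9]
13 → extends → [1, 3, 5, 7, 9, 13]
8 → replaces 9 → [1, 3, 5, 7, 8, 13]
Six tails, so the longest strictly increasing subsequence has length 6 (e.g. 2, 3, 6, 7, 12, 13).

6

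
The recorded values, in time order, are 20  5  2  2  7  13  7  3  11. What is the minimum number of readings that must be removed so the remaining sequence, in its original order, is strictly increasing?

Fewest deletions = n − (longest strictly increasing subsequence).
Patience tails:
20 → extends → [20]
5 → replaces 20 → [5]
2 → replaces 5 → [2]
2 → already a tail → [2]
7 → extends → [2, 7]
13 → extends → [2, 7, 13]
7 → already a tail → [2, 7, 13]
3 → replaces 7 → [2, 3, 13]
11 → replaces 13 → [2, 3, 11]
Longest strictly increasing subsequence has length 3, so deletions = 9 − 3 = 6.

6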